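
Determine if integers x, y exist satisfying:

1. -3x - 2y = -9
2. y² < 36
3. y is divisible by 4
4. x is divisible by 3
Yes

Take x = 3, y = 0. Substituting into each constraint:
  (1) -3(3) - 2(0) = -9 ✓
  (2) y² = (0)² = 0, and 0 < 36 ✓
  (3) 0 = 4 × 0, remainder 0 ✓
  (4) 3 = 3 × 1, remainder 0 ✓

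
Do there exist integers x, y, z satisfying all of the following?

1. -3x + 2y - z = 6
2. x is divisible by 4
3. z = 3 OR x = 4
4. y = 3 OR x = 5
Yes

Take x = 4, y = 3, z = -12. Substituting into each constraint:
  (1) -3(4) + 2(3) + 12 = 6 ✓
  (2) 4 = 4 × 1, remainder 0 ✓
  (3) x = 4, target 4 ✓ (second branch holds)
  (4) y = 3, target 3 ✓ (first branch holds)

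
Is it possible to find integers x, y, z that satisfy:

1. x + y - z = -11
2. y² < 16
Yes

Take x = 0, y = 0, z = 11. Substituting into each constraint:
  (1) 0 + 0 + (-11) = -11 ✓
  (2) y² = (0)² = 0, and 0 < 16 ✓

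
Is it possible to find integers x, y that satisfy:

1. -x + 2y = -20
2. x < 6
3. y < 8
Yes

Take x = 4, y = -8. Substituting into each constraint:
  (1) (-4) + 2(-8) = -20 ✓
  (2) 4 < 6 ✓
  (3) -8 < 8 ✓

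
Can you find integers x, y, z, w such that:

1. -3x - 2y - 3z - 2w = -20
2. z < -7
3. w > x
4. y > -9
Yes

Take x = 0, y = 21, z = -8, w = 1. Substituting into each constraint:
  (1) -3(0) - 2(21) - 3(-8) - 2(1) = -20 ✓
  (2) -8 < -7 ✓
  (3) 1 > 0 ✓
  (4) 21 > -9 ✓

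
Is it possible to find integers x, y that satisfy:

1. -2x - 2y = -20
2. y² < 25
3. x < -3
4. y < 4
No

A contradictory subset is {-2x - 2y = -20, x < -3, y < 4}. No integer assignment can satisfy these jointly:

  - -2x - 2y = -20: is a linear equation tying the variables together
  - x < -3: bounds one variable relative to a constant
  - y < 4: bounds one variable relative to a constant

Range argument: with x ∈ [−∞, -4], y ∈ [−∞, 3], the left side of the equation is at least 2, but the right side is -20 < 2. No integer solution exists.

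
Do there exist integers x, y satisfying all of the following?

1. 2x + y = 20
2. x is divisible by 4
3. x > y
Yes

Take x = 8, y = 4. Substituting into each constraint:
  (1) 2(8) + 4 = 20 ✓
  (2) 8 = 4 × 2, remainder 0 ✓
  (3) 8 > 4 ✓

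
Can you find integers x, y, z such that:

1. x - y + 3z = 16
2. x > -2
Yes

Take x = 16, y = 0, z = 0. Substituting into each constraint:
  (1) 16 + 0 + 3(0) = 16 ✓
  (2) 16 > -2 ✓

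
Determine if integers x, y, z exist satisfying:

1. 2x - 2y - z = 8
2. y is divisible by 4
Yes

Take x = 4, y = 0, z = 0. Substituting into each constraint:
  (1) 2(4) - 2(0) + 0 = 8 ✓
  (2) 0 = 4 × 0, remainder 0 ✓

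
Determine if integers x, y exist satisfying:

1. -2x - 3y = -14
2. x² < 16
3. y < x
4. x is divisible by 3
No

A contradictory subset is {-2x - 3y = -14, x is divisible by 3}. No integer assignment can satisfy these jointly:

  - -2x - 3y = -14: is a linear equation tying the variables together
  - x is divisible by 3: restricts x to multiples of 3

Modular obstruction: writing x = 3x', every remaining term of the linear equation is divisible by 3, so the left side is ≡ 0 (mod 3); but the right side -14 ≡ 1 (mod 3). No integers can satisfy it.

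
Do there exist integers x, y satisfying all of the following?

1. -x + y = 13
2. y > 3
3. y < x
No

A contradictory subset is {-x + y = 13, y < x}. No integer assignment can satisfy these jointly:

  - -x + y = 13: is a linear equation tying the variables together
  - y < x: bounds one variable relative to another variable

From the equation, x − y = -13, i.e. x − y = -13; but x > y requires x − y ≥ 1. Contradiction.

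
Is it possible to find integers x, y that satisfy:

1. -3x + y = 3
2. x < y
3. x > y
No

A contradictory subset is {x < y, x > y}. No integer assignment can satisfy these jointly:

  - x < y: bounds one variable relative to another variable
  - x > y: bounds one variable relative to another variable

Direct contradiction: y > x and x > y cannot both hold.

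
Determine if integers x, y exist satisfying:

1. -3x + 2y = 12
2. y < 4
Yes

Take x = -2, y = 3. Substituting into each constraint:
  (1) -3(-2) + 2(3) = 12 ✓
  (2) 3 < 4 ✓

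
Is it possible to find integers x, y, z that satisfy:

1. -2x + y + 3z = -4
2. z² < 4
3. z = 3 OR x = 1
Yes

Take x = 1, y = -2, z = 0. Substituting into each constraint:
  (1) -2(1) + (-2) + 3(0) = -4 ✓
  (2) z² = (0)² = 0, and 0 < 4 ✓
  (3) x = 1, target 1 ✓ (second branch holds)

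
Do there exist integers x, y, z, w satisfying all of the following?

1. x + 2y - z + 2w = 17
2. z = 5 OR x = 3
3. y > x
Yes

Take x = 4, y = 5, z = 5, w = 4. Substituting into each constraint:
  (1) 4 + 2(5) + (-5) + 2(4) = 17 ✓
  (2) z = 5, target 5 ✓ (first branch holds)
  (3) 5 > 4 ✓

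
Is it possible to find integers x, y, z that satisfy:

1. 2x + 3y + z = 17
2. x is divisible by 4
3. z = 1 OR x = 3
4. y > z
Yes

Take x = -4, y = 8, z = 1. Substituting into each constraint:
  (1) 2(-4) + 3(8) + 1 = 17 ✓
  (2) -4 = 4 × -1, remainder 0 ✓
  (3) z = 1, target 1 ✓ (first branch holds)
  (4) 8 > 1 ✓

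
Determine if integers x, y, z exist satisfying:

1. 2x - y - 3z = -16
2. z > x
Yes

Take x = 0, y = 13, z = 1. Substituting into each constraint:
  (1) 2(0) + (-13) - 3(1) = -16 ✓
  (2) 1 > 0 ✓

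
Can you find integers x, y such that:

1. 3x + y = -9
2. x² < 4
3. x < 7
Yes

Take x = 0, y = -9. Substituting into each constraint:
  (1) 3(0) + (-9) = -9 ✓
  (2) x² = (0)² = 0, and 0 < 4 ✓
  (3) 0 < 7 ✓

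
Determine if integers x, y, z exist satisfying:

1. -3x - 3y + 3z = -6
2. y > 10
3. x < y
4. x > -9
Yes

Take x = 0, y = 11, z = 9. Substituting into each constraint:
  (1) -3(0) - 3(11) + 3(9) = -6 ✓
  (2) 11 > 10 ✓
  (3) 0 < 11 ✓
  (4) 0 > -9 ✓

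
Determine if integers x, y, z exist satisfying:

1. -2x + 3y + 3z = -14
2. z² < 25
Yes

Take x = 1, y = 0, z = -4. Substituting into each constraint:
  (1) -2(1) + 3(0) + 3(-4) = -14 ✓
  (2) z² = (-4)² = 16, and 16 < 25 ✓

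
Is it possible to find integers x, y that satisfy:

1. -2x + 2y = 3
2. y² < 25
No

Even the single constraint (-2x + 2y = 3) is infeasible over the integers.

  - -2x + 2y = 3: every term on the left is divisible by 2, so the LHS ≡ 0 (mod 2), but the RHS 3 is not — no integer solution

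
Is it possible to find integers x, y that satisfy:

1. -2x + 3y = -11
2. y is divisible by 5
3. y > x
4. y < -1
Yes

Take x = -17, y = -15. Substituting into each constraint:
  (1) -2(-17) + 3(-15) = -11 ✓
  (2) -15 = 5 × -3, remainder 0 ✓
  (3) -15 > -17 ✓
  (4) -15 < -1 ✓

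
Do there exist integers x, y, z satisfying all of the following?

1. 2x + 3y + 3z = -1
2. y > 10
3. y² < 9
No

A contradictory subset is {y > 10, y² < 9}. No integer assignment can satisfy these jointly:

  - y > 10: bounds one variable relative to a constant
  - y² < 9: restricts y to |y| ≤ 2

Direct contradiction: the bounds on y require y ≥ 11 and y ≤ 2 simultaneously, which is empty.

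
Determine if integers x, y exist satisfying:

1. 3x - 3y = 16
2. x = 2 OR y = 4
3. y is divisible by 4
No

Even the single constraint (3x - 3y = 16) is infeasible over the integers.

  - 3x - 3y = 16: every term on the left is divisible by 3, so the LHS ≡ 0 (mod 3), but the RHS 16 is not — no integer solution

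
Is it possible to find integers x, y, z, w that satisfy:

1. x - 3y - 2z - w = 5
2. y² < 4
Yes

Take x = 0, y = 0, z = 0, w = -5. Substituting into each constraint:
  (1) 0 - 3(0) - 2(0) + 5 = 5 ✓
  (2) y² = (0)² = 0, and 0 < 4 ✓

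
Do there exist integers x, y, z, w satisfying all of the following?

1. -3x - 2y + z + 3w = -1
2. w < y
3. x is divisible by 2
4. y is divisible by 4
Yes

Take x = 0, y = 0, z = 2, w = -1. Substituting into each constraint:
  (1) -3(0) - 2(0) + 2 + 3(-1) = -1 ✓
  (2) -1 < 0 ✓
  (3) 0 = 2 × 0, remainder 0 ✓
  (4) 0 = 4 × 0, remainder 0 ✓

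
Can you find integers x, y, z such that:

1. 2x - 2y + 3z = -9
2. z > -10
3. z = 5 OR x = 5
Yes

Take x = -12, y = 0, z = 5. Substituting into each constraint:
  (1) 2(-12) - 2(0) + 3(5) = -9 ✓
  (2) 5 > -10 ✓
  (3) z = 5, target 5 ✓ (first branch holds)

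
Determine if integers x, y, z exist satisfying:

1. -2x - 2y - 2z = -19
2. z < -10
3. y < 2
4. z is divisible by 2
No

Even the single constraint (-2x - 2y - 2z = -19) is infeasible over the integers.

  - -2x - 2y - 2z = -19: every term on the left is divisible by 2, so the LHS ≡ 0 (mod 2), but the RHS -19 is not — no integer solution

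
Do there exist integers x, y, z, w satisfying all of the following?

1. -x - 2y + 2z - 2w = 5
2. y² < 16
Yes

Take x = 1, y = -3, z = 0, w = 0. Substituting into each constraint:
  (1) (-1) - 2(-3) + 2(0) - 2(0) = 5 ✓
  (2) y² = (-3)² = 9, and 9 < 16 ✓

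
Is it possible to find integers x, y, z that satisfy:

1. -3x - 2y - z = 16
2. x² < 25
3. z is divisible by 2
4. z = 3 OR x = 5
No

A contradictory subset is {x² < 25, z is divisible by 2, z = 3 OR x = 5}. No integer assignment can satisfy these jointly:

  - x² < 25: restricts x to |x| ≤ 4
  - z is divisible by 2: restricts z to multiples of 2
  - z = 3 OR x = 5: forces a choice: either z = 3 or x = 5

Split on the disjunction (z = 3 OR x = 5):
  • If z = 3: this contradicts the divisibility constraint — 3 is not a multiple of 2.
  • If x = 5: this contradicts x² < 25, which requires |x| ≤ 4.
Both branches are infeasible, so the system has no integer solution.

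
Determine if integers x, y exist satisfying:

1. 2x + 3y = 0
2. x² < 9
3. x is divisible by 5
Yes

Take x = 0, y = 0. Substituting into each constraint:
  (1) 2(0) + 3(0) = 0 ✓
  (2) x² = (0)² = 0, and 0 < 9 ✓
  (3) 0 = 5 × 0, remainder 0 ✓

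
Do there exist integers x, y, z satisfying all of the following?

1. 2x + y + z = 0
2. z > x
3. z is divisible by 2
Yes

Take x = -1, y = 2, z = 0. Substituting into each constraint:
  (1) 2(-1) + 2 + 0 = 0 ✓
  (2) 0 > -1 ✓
  (3) 0 = 2 × 0, remainder 0 ✓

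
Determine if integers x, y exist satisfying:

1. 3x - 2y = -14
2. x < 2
Yes

Take x = -4, y = 1. Substituting into each constraint:
  (1) 3(-4) - 2(1) = -14 ✓
  (2) -4 < 2 ✓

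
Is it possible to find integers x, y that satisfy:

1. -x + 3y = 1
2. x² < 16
Yes

Take x = -1, y = 0. Substituting into each constraint:
  (1) 1 + 3(0) = 1 ✓
  (2) x² = (-1)² = 1, and 1 < 16 ✓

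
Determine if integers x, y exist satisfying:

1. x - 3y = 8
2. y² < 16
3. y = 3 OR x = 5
Yes

Take x = 17, y = 3. Substituting into each constraint:
  (1) 17 - 3(3) = 8 ✓
  (2) y² = (3)² = 9, and 9 < 16 ✓
  (3) y = 3, target 3 ✓ (first branch holds)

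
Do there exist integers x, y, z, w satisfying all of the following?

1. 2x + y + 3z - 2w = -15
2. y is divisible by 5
Yes

Take x = 0, y = 0, z = 1, w = 9. Substituting into each constraint:
  (1) 2(0) + 0 + 3(1) - 2(9) = -15 ✓
  (2) 0 = 5 × 0, remainder 0 ✓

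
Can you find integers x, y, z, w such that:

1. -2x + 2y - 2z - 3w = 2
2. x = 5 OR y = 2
Yes

Take x = 5, y = 0, z = -6, w = 0. Substituting into each constraint:
  (1) -2(5) + 2(0) - 2(-6) - 3(0) = 2 ✓
  (2) x = 5, target 5 ✓ (first branch holds)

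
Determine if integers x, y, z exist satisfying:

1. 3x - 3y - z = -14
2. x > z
Yes

Take x = 3, y = 7, z = 2. Substituting into each constraint:
  (1) 3(3) - 3(7) + (-2) = -14 ✓
  (2) 3 > 2 ✓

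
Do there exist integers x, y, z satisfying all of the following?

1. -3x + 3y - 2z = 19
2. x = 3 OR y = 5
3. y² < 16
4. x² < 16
Yes

Take x = 3, y = 0, z = -14. Substituting into each constraint:
  (1) -3(3) + 3(0) - 2(-14) = 19 ✓
  (2) x = 3, target 3 ✓ (first branch holds)
  (3) y² = (0)² = 0, and 0 < 16 ✓
  (4) x² = (3)² = 9, and 9 < 16 ✓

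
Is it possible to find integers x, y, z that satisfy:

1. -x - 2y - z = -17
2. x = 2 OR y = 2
Yes

Take x = 2, y = 0, z = 15. Substituting into each constraint:
  (1) (-2) - 2(0) + (-15) = -17 ✓
  (2) x = 2, target 2 ✓ (first branch holds)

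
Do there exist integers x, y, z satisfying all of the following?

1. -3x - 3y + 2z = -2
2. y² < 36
Yes

Take x = 0, y = 2, z = 2. Substituting into each constraint:
  (1) -3(0) - 3(2) + 2(2) = -2 ✓
  (2) y² = (2)² = 4, and 4 < 36 ✓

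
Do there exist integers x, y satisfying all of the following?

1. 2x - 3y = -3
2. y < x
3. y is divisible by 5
Yes

Take x = 6, y = 5. Substituting into each constraint:
  (1) 2(6) - 3(5) = -3 ✓
  (2) 5 < 6 ✓
  (3) 5 = 5 × 1, remainder 0 ✓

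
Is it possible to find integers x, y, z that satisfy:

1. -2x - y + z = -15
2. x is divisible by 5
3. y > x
Yes

Take x = 0, y = 1, z = -14. Substituting into each constraint:
  (1) -2(0) + (-1) + (-14) = -15 ✓
  (2) 0 = 5 × 0, remainder 0 ✓
  (3) 1 > 0 ✓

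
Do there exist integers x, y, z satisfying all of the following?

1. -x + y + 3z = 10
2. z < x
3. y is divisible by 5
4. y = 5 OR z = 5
Yes

Take x = 4, y = 5, z = 3. Substituting into each constraint:
  (1) (-4) + 5 + 3(3) = 10 ✓
  (2) 3 < 4 ✓
  (3) 5 = 5 × 1, remainder 0 ✓
  (4) y = 5, target 5 ✓ (first branch holds)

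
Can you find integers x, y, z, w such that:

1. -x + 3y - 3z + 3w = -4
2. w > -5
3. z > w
Yes

Take x = 1, y = 0, z = 0, w = -1. Substituting into each constraint:
  (1) (-1) + 3(0) - 3(0) + 3(-1) = -4 ✓
  (2) -1 > -5 ✓
  (3) 0 > -1 ✓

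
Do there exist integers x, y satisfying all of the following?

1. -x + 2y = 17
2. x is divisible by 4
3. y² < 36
No

A contradictory subset is {-x + 2y = 17, x is divisible by 4}. No integer assignment can satisfy these jointly:

  - -x + 2y = 17: is a linear equation tying the variables together
  - x is divisible by 4: restricts x to multiples of 4

Modular obstruction: writing x = 4x', every remaining term of the linear equation is divisible by 2, so the left side is ≡ 0 (mod 2); but the right side 17 ≡ 1 (mod 2). No integers can satisfy it.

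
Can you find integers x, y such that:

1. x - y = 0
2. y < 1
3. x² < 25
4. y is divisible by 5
Yes

Take x = 0, y = 0. Substituting into each constraint:
  (1) 0 + 0 = 0 ✓
  (2) 0 < 1 ✓
  (3) x² = (0)² = 0, and 0 < 25 ✓
  (4) 0 = 5 × 0, remainder 0 ✓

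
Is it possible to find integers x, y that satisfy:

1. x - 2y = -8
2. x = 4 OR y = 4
Yes

Take x = 0, y = 4. Substituting into each constraint:
  (1) 0 - 2(4) = -8 ✓
  (2) y = 4, target 4 ✓ (second branch holds)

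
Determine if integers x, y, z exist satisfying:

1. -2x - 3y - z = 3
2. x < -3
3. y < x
Yes

Take x = -4, y = -5, z = 20. Substituting into each constraint:
  (1) -2(-4) - 3(-5) + (-20) = 3 ✓
  (2) -4 < -3 ✓
  (3) -5 < -4 ✓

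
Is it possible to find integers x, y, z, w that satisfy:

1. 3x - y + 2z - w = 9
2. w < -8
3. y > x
Yes

Take x = 0, y = 1, z = 0, w = -10. Substituting into each constraint:
  (1) 3(0) + (-1) + 2(0) + 10 = 9 ✓
  (2) -10 < -8 ✓
  (3) 1 > 0 ✓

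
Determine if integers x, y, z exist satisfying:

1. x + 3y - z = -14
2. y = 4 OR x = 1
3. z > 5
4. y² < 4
Yes

Take x = 1, y = 0, z = 15. Substituting into each constraint:
  (1) 1 + 3(0) + (-15) = -14 ✓
  (2) x = 1, target 1 ✓ (second branch holds)
  (3) 15 > 5 ✓
  (4) y² = (0)² = 0, and 0 < 4 ✓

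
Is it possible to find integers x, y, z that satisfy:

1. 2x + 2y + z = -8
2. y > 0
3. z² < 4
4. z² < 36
Yes

Take x = -5, y = 1, z = 0. Substituting into each constraint:
  (1) 2(-5) + 2(1) + 0 = -8 ✓
  (2) 1 > 0 ✓
  (3) z² = (0)² = 0, and 0 < 4 ✓
  (4) z² = (0)² = 0, and 0 < 36 ✓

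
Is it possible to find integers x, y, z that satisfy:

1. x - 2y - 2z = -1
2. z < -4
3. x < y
Yes

Take x = 9, y = 10, z = -5. Substituting into each constraint:
  (1) 9 - 2(10) - 2(-5) = -1 ✓
  (2) -5 < -4 ✓
  (3) 9 < 10 ✓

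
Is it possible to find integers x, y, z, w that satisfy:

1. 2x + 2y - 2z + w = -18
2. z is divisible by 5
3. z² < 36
Yes

Take x = -9, y = 0, z = 0, w = 0. Substituting into each constraint:
  (1) 2(-9) + 2(0) - 2(0) + 0 = -18 ✓
  (2) 0 = 5 × 0, remainder 0 ✓
  (3) z² = (0)² = 0, and 0 < 36 ✓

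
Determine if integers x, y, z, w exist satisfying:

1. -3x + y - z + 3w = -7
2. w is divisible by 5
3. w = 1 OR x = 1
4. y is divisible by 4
Yes

Take x = 1, y = 0, z = 19, w = 5. Substituting into each constraint:
  (1) -3(1) + 0 + (-19) + 3(5) = -7 ✓
  (2) 5 = 5 × 1, remainder 0 ✓
  (3) x = 1, target 1 ✓ (second branch holds)
  (4) 0 = 4 × 0, remainder 0 ✓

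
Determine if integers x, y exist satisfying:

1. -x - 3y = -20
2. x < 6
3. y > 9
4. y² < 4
No

A contradictory subset is {y > 9, y² < 4}. No integer assignment can satisfy these jointly:

  - y > 9: bounds one variable relative to a constant
  - y² < 4: restricts y to |y| ≤ 1

Direct contradiction: the bounds on y require y ≥ 10 and y ≤ 1 simultaneously, which is empty.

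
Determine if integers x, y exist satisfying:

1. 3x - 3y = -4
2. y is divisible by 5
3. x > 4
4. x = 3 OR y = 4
No

Even the single constraint (3x - 3y = -4) is infeasible over the integers.

  - 3x - 3y = -4: every term on the left is divisible by 3, so the LHS ≡ 0 (mod 3), but the RHS -4 is not — no integer solution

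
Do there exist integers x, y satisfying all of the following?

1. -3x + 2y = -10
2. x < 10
Yes

Take x = 4, y = 1. Substituting into each constraint:
  (1) -3(4) + 2(1) = -10 ✓
  (2) 4 < 10 ✓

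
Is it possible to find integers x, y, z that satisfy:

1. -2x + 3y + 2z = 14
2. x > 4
Yes

Take x = 5, y = 8, z = 0. Substituting into each constraint:
  (1) -2(5) + 3(8) + 2(0) = 14 ✓
  (2) 5 > 4 ✓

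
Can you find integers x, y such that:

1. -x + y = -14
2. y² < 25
Yes

Take x = 14, y = 0. Substituting into each constraint:
  (1) (-14) + 0 = -14 ✓
  (2) y² = (0)² = 0, and 0 < 25 ✓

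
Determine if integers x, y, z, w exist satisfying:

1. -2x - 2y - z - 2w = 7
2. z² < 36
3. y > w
Yes

Take x = -4, y = 1, z = -1, w = 0. Substituting into each constraint:
  (1) -2(-4) - 2(1) + 1 - 2(0) = 7 ✓
  (2) z² = (-1)² = 1, and 1 < 36 ✓
  (3) 1 > 0 ✓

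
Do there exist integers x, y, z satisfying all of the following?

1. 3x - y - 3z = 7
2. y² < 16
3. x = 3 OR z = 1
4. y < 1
Yes

Take x = 3, y = -1, z = 1. Substituting into each constraint:
  (1) 3(3) + 1 - 3(1) = 7 ✓
  (2) y² = (-1)² = 1, and 1 < 16 ✓
  (3) x = 3, target 3 ✓ (first branch holds)
  (4) -1 < 1 ✓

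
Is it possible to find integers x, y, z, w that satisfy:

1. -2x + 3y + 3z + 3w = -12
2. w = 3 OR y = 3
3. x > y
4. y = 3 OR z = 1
Yes

Take x = 6, y = 3, z = -3, w = 0. Substituting into each constraint:
  (1) -2(6) + 3(3) + 3(-3) + 3(0) = -12 ✓
  (2) y = 3, target 3 ✓ (second branch holds)
  (3) 6 > 3 ✓
  (4) y = 3, target 3 ✓ (first branch holds)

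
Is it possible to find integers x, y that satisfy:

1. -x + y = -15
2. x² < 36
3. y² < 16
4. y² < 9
No

A contradictory subset is {-x + y = -15, x² < 36, y² < 9}. No integer assignment can satisfy these jointly:

  - -x + y = -15: is a linear equation tying the variables together
  - x² < 36: restricts x to |x| ≤ 5
  - y² < 9: restricts y to |y| ≤ 2

Range argument: with x ∈ [-5, 5], y ∈ [-2, 2], the left side of the equation is at least -7, but the right side is -15 < -7. No integer solution exists.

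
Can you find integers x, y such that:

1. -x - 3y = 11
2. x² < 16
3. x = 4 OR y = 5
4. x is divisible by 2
No

A contradictory subset is {-x - 3y = 11, x² < 16, x = 4 OR y = 5}. No integer assignment can satisfy these jointly:

  - -x - 3y = 11: is a linear equation tying the variables together
  - x² < 16: restricts x to |x| ≤ 3
  - x = 4 OR y = 5: forces a choice: either x = 4 or y = 5

Split on the disjunction (x = 4 OR y = 5):
  • If x = 4: this contradicts x² < 16, which requires |x| ≤ 3.
  • If y = 5: the equation forces x = -26, but x² < 16 requires |x| ≤ 3.
Both branches are infeasible, so the system has no integer solution.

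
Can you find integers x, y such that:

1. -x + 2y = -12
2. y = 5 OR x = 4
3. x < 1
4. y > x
No

The full constraint system is jointly infeasible over the integers. Each constraint and what it forces:

  - -x + 2y = -12: is a linear equation tying the variables together
  - y = 5 OR x = 4: forces a choice: either y = 5 or x = 4
  - x < 1: bounds one variable relative to a constant
  - y > x: bounds one variable relative to another variable

Split on the disjunction (y = 5 OR x = 4):
  • If y = 5: the equation forces x = 22, which contradicts the bound x ≤ 0.
  • If x = 4: this contradicts the bound x ≤ 0.
Both branches are infeasible, so the system has no integer solution.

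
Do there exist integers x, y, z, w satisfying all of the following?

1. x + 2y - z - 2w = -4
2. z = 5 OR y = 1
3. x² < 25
Yes

Take x = -1, y = 0, z = 5, w = -1. Substituting into each constraint:
  (1) (-1) + 2(0) + (-5) - 2(-1) = -4 ✓
  (2) z = 5, target 5 ✓ (first branch holds)
  (3) x² = (-1)² = 1, and 1 < 25 ✓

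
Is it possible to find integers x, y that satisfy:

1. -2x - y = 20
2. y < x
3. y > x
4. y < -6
No

A contradictory subset is {y < x, y > x}. No integer assignment can satisfy these jointly:

  - y < x: bounds one variable relative to another variable
  - y > x: bounds one variable relative to another variable

Direct contradiction: x > y and y > x cannot both hold.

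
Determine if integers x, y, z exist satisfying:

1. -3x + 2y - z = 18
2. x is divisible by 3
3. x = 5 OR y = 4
Yes

Take x = 6, y = 4, z = -28. Substituting into each constraint:
  (1) -3(6) + 2(4) + 28 = 18 ✓
  (2) 6 = 3 × 2, remainder 0 ✓
  (3) y = 4, target 4 ✓ (second branch holds)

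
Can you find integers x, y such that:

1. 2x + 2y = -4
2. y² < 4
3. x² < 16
Yes

Take x = -2, y = 0. Substituting into each constraint:
  (1) 2(-2) + 2(0) = -4 ✓
  (2) y² = (0)² = 0, and 0 < 4 ✓
  (3) x² = (-2)² = 4, and 4 < 16 ✓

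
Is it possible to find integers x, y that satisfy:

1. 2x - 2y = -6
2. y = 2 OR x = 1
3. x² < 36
Yes

Take x = -1, y = 2. Substituting into each constraint:
  (1) 2(-1) - 2(2) = -6 ✓
  (2) y = 2, target 2 ✓ (first branch holds)
  (3) x² = (-1)² = 1, and 1 < 36 ✓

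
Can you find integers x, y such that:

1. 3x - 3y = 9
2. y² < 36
Yes

Take x = 3, y = 0. Substituting into each constraint:
  (1) 3(3) - 3(0) = 9 ✓
  (2) y² = (0)² = 0, and 0 < 36 ✓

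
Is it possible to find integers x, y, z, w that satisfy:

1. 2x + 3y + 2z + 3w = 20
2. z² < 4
Yes

Take x = 1, y = 0, z = 0, w = 6. Substituting into each constraint:
  (1) 2(1) + 3(0) + 2(0) + 3(6) = 20 ✓
  (2) z² = (0)² = 0, and 0 < 4 ✓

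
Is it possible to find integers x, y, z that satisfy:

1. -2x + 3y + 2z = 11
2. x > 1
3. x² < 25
Yes

Take x = 2, y = 5, z = 0. Substituting into each constraint:
  (1) -2(2) + 3(5) + 2(0) = 11 ✓
  (2) 2 > 1 ✓
  (3) x² = (2)² = 4, and 4 < 25 ✓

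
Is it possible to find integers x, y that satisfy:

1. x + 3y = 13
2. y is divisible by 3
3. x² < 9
No

The full constraint system is jointly infeasible over the integers. Each constraint and what it forces:

  - x + 3y = 13: is a linear equation tying the variables together
  - y is divisible by 3: restricts y to multiples of 3
  - x² < 9: restricts x to |x| ≤ 2

The bounds confine x to {-2, -1, 0, 1, 2}. For each value, substitute into the equation:
  • x = -2: the equation forces y = 5, but 3 does not divide 5.
  • x = -1: the equation gives 3y = 14, so y would not be an integer.
  • x = 0: the equation gives 3y = 13, so y would not be an integer.
  • x = 1: the equation forces y = 4, but 3 does not divide 4.
  • x = 2: the equation gives 3y = 11, so y would not be an integer.
Every case fails, so no integer solution exists.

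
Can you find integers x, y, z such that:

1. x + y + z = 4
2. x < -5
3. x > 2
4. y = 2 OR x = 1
No

A contradictory subset is {x < -5, x > 2}. No integer assignment can satisfy these jointly:

  - x < -5: bounds one variable relative to a constant
  - x > 2: bounds one variable relative to a constant

Direct contradiction: the bounds on x require x ≥ 3 and x ≤ -6 simultaneously, which is empty.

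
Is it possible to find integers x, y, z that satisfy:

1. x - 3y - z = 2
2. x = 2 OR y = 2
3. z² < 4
Yes

Take x = 2, y = 0, z = 0. Substituting into each constraint:
  (1) 2 - 3(0) + 0 = 2 ✓
  (2) x = 2, target 2 ✓ (first branch holds)
  (3) z² = (0)² = 0, and 0 < 4 ✓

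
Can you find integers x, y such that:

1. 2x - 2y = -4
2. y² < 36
Yes

Take x = 0, y = 2. Substituting into each constraint:
  (1) 2(0) - 2(2) = -4 ✓
  (2) y² = (2)² = 4, and 4 < 36 ✓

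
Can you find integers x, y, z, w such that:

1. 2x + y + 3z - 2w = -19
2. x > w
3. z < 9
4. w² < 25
Yes

Take x = 0, y = -21, z = 0, w = -1. Substituting into each constraint:
  (1) 2(0) + (-21) + 3(0) - 2(-1) = -19 ✓
  (2) 0 > -1 ✓
  (3) 0 < 9 ✓
  (4) w² = (-1)² = 1, and 1 < 25 ✓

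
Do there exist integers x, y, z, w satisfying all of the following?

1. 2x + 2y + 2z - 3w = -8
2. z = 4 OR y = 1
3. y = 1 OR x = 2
Yes

Take x = 0, y = 1, z = 1, w = 4. Substituting into each constraint:
  (1) 2(0) + 2(1) + 2(1) - 3(4) = -8 ✓
  (2) y = 1, target 1 ✓ (second branch holds)
  (3) y = 1, target 1 ✓ (first branch holds)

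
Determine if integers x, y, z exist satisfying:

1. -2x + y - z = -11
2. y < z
Yes

Take x = 5, y = 0, z = 1. Substituting into each constraint:
  (1) -2(5) + 0 + (-1) = -11 ✓
  (2) 0 < 1 ✓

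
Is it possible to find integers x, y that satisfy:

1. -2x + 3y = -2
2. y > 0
Yes

Take x = 4, y = 2. Substituting into each constraint:
  (1) -2(4) + 3(2) = -2 ✓
  (2) 2 > 0 ✓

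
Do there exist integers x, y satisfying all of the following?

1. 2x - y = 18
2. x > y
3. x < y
No

A contradictory subset is {x > y, x < y}. No integer assignment can satisfy these jointly:

  - x > y: bounds one variable relative to another variable
  - x < y: bounds one variable relative to another variable

Direct contradiction: x > y and y > x cannot both hold.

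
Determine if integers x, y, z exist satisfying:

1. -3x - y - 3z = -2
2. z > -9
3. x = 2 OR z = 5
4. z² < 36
Yes

Take x = -4, y = -1, z = 5. Substituting into each constraint:
  (1) -3(-4) + 1 - 3(5) = -2 ✓
  (2) 5 > -9 ✓
  (3) z = 5, target 5 ✓ (second branch holds)
  (4) z² = (5)² = 25, and 25 < 36 ✓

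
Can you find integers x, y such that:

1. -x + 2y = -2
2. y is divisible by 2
Yes

Take x = 2, y = 0. Substituting into each constraint:
  (1) (-2) + 2(0) = -2 ✓
  (2) 0 = 2 × 0, remainder 0 ✓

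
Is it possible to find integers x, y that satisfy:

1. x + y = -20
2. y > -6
Yes

Take x = -15, y = -5. Substituting into each constraint:
  (1) (-15) + (-5) = -20 ✓
  (2) -5 > -6 ✓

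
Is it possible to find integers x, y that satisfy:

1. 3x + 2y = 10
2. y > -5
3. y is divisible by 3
No

A contradictory subset is {3x + 2y = 10, y is divisible by 3}. No integer assignment can satisfy these jointly:

  - 3x + 2y = 10: is a linear equation tying the variables together
  - y is divisible by 3: restricts y to multiples of 3

Modular obstruction: writing y = 3y', every remaining term of the linear equation is divisible by 3, so the left side is ≡ 0 (mod 3); but the right side 10 ≡ 1 (mod 3). No integers can satisfy it.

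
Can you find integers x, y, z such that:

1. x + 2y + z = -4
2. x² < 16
Yes

Take x = 0, y = -2, z = 0. Substituting into each constraint:
  (1) 0 + 2(-2) + 0 = -4 ✓
  (2) x² = (0)² = 0, and 0 < 16 ✓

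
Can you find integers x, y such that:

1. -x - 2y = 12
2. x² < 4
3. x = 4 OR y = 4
No

The full constraint system is jointly infeasible over the integers. Each constraint and what it forces:

  - -x - 2y = 12: is a linear equation tying the variables together
  - x² < 4: restricts x to |x| ≤ 1
  - x = 4 OR y = 4: forces a choice: either x = 4 or y = 4

Split on the disjunction (x = 4 OR y = 4):
  • If x = 4: this contradicts x² < 4, which requires |x| ≤ 1.
  • If y = 4: the equation forces x = -20, but x² < 4 requires |x| ≤ 1.
Both branches are infeasible, so the system has no integer solution.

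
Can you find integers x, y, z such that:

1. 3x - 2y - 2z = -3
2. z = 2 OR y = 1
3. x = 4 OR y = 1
Yes

Take x = -1, y = 1, z = -1. Substituting into each constraint:
  (1) 3(-1) - 2(1) - 2(-1) = -3 ✓
  (2) y = 1, target 1 ✓ (second branch holds)
  (3) y = 1, target 1 ✓ (second branch holds)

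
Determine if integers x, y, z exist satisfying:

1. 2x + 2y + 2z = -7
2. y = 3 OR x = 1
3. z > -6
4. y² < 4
No

Even the single constraint (2x + 2y + 2z = -7) is infeasible over the integers.

  - 2x + 2y + 2z = -7: every term on the left is divisible by 2, so the LHS ≡ 0 (mod 2), but the RHS -7 is not — no integer solution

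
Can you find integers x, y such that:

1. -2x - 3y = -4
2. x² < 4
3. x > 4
No

A contradictory subset is {x² < 4, x > 4}. No integer assignment can satisfy these jointly:

  - x² < 4: restricts x to |x| ≤ 1
  - x > 4: bounds one variable relative to a constant

Direct contradiction: the bounds on x require x ≥ 5 and x ≤ 1 simultaneously, which is empty.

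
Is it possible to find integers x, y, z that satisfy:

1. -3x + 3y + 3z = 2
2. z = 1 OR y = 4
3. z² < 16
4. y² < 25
No

Even the single constraint (-3x + 3y + 3z = 2) is infeasible over the integers.

  - -3x + 3y + 3z = 2: every term on the left is divisible by 3, so the LHS ≡ 0 (mod 3), but the RHS 2 is not — no integer solution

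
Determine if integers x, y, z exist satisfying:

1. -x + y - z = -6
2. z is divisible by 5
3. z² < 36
Yes

Take x = 6, y = 0, z = 0. Substituting into each constraint:
  (1) (-6) + 0 + 0 = -6 ✓
  (2) 0 = 5 × 0, remainder 0 ✓
  (3) z² = (0)² = 0, and 0 < 36 ✓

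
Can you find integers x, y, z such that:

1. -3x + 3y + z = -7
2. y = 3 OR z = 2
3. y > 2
Yes

Take x = 5, y = 3, z = -1. Substituting into each constraint:
  (1) -3(5) + 3(3) + (-1) = -7 ✓
  (2) y = 3, target 3 ✓ (first branch holds)
  (3) 3 > 2 ✓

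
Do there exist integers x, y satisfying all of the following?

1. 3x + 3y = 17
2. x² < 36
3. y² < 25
No

Even the single constraint (3x + 3y = 17) is infeasible over the integers.

  - 3x + 3y = 17: every term on the left is divisible by 3, so the LHS ≡ 0 (mod 3), but the RHS 17 is not — no integer solution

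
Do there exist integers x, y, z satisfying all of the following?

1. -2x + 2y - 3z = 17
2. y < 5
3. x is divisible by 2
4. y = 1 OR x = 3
Yes

Take x = 0, y = 1, z = -5. Substituting into each constraint:
  (1) -2(0) + 2(1) - 3(-5) = 17 ✓
  (2) 1 < 5 ✓
  (3) 0 = 2 × 0, remainder 0 ✓
  (4) y = 1, target 1 ✓ (first branch holds)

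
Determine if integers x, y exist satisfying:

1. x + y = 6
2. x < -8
Yes

Take x = -9, y = 15. Substituting into each constraint:
  (1) (-9) + 15 = 6 ✓
  (2) -9 < -8 ✓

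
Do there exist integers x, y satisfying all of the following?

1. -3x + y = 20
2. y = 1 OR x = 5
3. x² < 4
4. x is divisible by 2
No

A contradictory subset is {-3x + y = 20, y = 1 OR x = 5, x² < 4}. No integer assignment can satisfy these jointly:

  - -3x + y = 20: is a linear equation tying the variables together
  - y = 1 OR x = 5: forces a choice: either y = 1 or x = 5
  - x² < 4: restricts x to |x| ≤ 1

Split on the disjunction (y = 1 OR x = 5):
  • If y = 1: with y = 1, every remaining term of the linear equation is divisible by 3, so the left side is ≡ 0 (mod 3); but the right side 19 ≡ 1 (mod 3). No integers can satisfy it.
  • If x = 5: this contradicts x² < 4, which requires |x| ≤ 1.
Both branches are infeasible, so the system has no integer solution.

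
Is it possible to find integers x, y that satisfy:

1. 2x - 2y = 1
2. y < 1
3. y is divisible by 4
No

Even the single constraint (2x - 2y = 1) is infeasible over the integers.

  - 2x - 2y = 1: every term on the left is divisible by 2, so the LHS ≡ 0 (mod 2), but the RHS 1 is not — no integer solution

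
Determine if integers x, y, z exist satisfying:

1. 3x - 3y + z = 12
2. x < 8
Yes

Take x = 4, y = 0, z = 0. Substituting into each constraint:
  (1) 3(4) - 3(0) + 0 = 12 ✓
  (2) 4 < 8 ✓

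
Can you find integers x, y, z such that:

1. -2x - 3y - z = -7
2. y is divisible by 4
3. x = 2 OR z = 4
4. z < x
Yes

Take x = 2, y = 4, z = -9. Substituting into each constraint:
  (1) -2(2) - 3(4) + 9 = -7 ✓
  (2) 4 = 4 × 1, remainder 0 ✓
  (3) x = 2, target 2 ✓ (first branch holds)
  (4) -9 < 2 ✓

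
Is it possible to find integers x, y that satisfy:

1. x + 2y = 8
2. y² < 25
Yes

Take x = 0, y = 4. Substituting into each constraint:
  (1) 0 + 2(4) = 8 ✓
  (2) y² = (4)² = 16, and 16 < 25 ✓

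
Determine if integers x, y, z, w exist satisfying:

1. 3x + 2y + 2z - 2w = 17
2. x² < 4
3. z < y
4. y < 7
Yes

Take x = 1, y = 0, z = -1, w = -8. Substituting into each constraint:
  (1) 3(1) + 2(0) + 2(-1) - 2(-8) = 17 ✓
  (2) x² = (1)² = 1, and 1 < 4 ✓
  (3) -1 < 0 ✓
  (4) 0 < 7 ✓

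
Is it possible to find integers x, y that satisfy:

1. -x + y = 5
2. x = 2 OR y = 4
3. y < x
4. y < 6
No

A contradictory subset is {-x + y = 5, y < x}. No integer assignment can satisfy these jointly:

  - -x + y = 5: is a linear equation tying the variables together
  - y < x: bounds one variable relative to another variable

From the equation, x − y = -5, i.e. x − y = -5; but x > y requires x − y ≥ 1. Contradiction.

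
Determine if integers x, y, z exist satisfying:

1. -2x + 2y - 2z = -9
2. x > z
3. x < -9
No

Even the single constraint (-2x + 2y - 2z = -9) is infeasible over the integers.

  - -2x + 2y - 2z = -9: every term on the left is divisible by 2, so the LHS ≡ 0 (mod 2), but the RHS -9 is not — no integer solution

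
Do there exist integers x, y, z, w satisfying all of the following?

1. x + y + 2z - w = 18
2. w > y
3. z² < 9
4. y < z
Yes

Take x = 17, y = 0, z = 1, w = 1. Substituting into each constraint:
  (1) 17 + 0 + 2(1) + (-1) = 18 ✓
  (2) 1 > 0 ✓
  (3) z² = (1)² = 1, and 1 < 9 ✓
  (4) 0 < 1 ✓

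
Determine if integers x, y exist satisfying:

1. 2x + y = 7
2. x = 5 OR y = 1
Yes

Take x = 5, y = -3. Substituting into each constraint:
  (1) 2(5) + (-3) = 7 ✓
  (2) x = 5, target 5 ✓ (first branch holds)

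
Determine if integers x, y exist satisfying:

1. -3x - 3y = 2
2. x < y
No

Even the single constraint (-3x - 3y = 2) is infeasible over the integers.

  - -3x - 3y = 2: every term on the left is divisible by 3, so the LHS ≡ 0 (mod 3), but the RHS 2 is not — no integer solution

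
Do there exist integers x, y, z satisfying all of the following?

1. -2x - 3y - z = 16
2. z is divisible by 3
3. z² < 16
Yes

Take x = 1, y = -6, z = 0. Substituting into each constraint:
  (1) -2(1) - 3(-6) + 0 = 16 ✓
  (2) 0 = 3 × 0, remainder 0 ✓
  (3) z² = (0)² = 0, and 0 < 16 ✓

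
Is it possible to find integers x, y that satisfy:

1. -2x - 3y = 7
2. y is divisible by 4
No

The full constraint system is jointly infeasible over the integers. Each constraint and what it forces:

  - -2x - 3y = 7: is a linear equation tying the variables together
  - y is divisible by 4: restricts y to multiples of 4

Modular obstruction: writing y = 4y', every remaining term of the linear equation is divisible by 2, so the left side is ≡ 0 (mod 2); but the right side 7 ≡ 1 (mod 2). No integers can satisfy it.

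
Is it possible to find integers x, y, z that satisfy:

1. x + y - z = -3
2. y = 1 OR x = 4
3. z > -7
Yes

Take x = 4, y = -7, z = 0. Substituting into each constraint:
  (1) 4 + (-7) + 0 = -3 ✓
  (2) x = 4, target 4 ✓ (second branch holds)
  (3) 0 > -7 ✓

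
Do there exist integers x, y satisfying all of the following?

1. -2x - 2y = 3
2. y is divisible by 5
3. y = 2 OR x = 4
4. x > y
No

Even the single constraint (-2x - 2y = 3) is infeasible over the integers.

  - -2x - 2y = 3: every term on the left is divisible by 2, so the LHS ≡ 0 (mod 2), but the RHS 3 is not — no integer solution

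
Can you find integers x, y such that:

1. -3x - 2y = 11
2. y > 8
Yes

Take x = -11, y = 11. Substituting into each constraint:
  (1) -3(-11) - 2(11) = 11 ✓
  (2) 11 > 8 ✓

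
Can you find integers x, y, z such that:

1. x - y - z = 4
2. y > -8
Yes

Take x = 4, y = 0, z = 0. Substituting into each constraint:
  (1) 4 + 0 + 0 = 4 ✓
  (2) 0 > -8 ✓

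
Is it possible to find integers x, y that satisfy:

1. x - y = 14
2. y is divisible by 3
Yes

Take x = 14, y = 0. Substituting into each constraint:
  (1) 14 + 0 = 14 ✓
  (2) 0 = 3 × 0, remainder 0 ✓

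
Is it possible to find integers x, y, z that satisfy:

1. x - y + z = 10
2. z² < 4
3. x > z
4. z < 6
Yes

Take x = 0, y = -11, z = -1. Substituting into each constraint:
  (1) 0 + 11 + (-1) = 10 ✓
  (2) z² = (-1)² = 1, and 1 < 4 ✓
  (3) 0 > -1 ✓
  (4) -1 < 6 ✓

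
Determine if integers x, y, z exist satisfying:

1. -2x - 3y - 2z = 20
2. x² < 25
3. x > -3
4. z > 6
Yes

Take x = -2, y = -10, z = 7. Substituting into each constraint:
  (1) -2(-2) - 3(-10) - 2(7) = 20 ✓
  (2) x² = (-2)² = 4, and 4 < 25 ✓
  (3) -2 > -3 ✓
  (4) 7 > 6 ✓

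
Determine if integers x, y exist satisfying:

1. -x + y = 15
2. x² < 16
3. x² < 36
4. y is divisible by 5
Yes

Take x = 0, y = 15. Substituting into each constraint:
  (1) 0 + 15 = 15 ✓
  (2) x² = (0)² = 0, and 0 < 16 ✓
  (3) x² = (0)² = 0, and 0 < 36 ✓
  (4) 15 = 5 × 3, remainder 0 ✓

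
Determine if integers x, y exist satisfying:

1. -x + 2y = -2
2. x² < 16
Yes

Take x = 2, y = 0. Substituting into each constraint:
  (1) (-2) + 2(0) = -2 ✓
  (2) x² = (2)² = 4, and 4 < 16 ✓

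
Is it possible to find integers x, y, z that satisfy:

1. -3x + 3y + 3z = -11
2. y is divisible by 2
No

Even the single constraint (-3x + 3y + 3z = -11) is infeasible over the integers.

  - -3x + 3y + 3z = -11: every term on the left is divisible by 3, so the LHS ≡ 0 (mod 3), but the RHS -11 is not — no integer solution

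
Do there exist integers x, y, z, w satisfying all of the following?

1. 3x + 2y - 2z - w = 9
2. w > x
Yes

Take x = -1, y = 6, z = 0, w = 0. Substituting into each constraint:
  (1) 3(-1) + 2(6) - 2(0) + 0 = 9 ✓
  (2) 0 > -1 ✓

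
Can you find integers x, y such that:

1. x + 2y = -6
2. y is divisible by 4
Yes

Take x = -6, y = 0. Substituting into each constraint:
  (1) (-6) + 2(0) = -6 ✓
  (2) 0 = 4 × 0, remainder 0 ✓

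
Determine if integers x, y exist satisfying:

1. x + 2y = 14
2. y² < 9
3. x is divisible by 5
Yes

Take x = 10, y = 2. Substituting into each constraint:
  (1) 10 + 2(2) = 14 ✓
  (2) y² = (2)² = 4, and 4 < 9 ✓
  (3) 10 = 5 × 2, remainder 0 ✓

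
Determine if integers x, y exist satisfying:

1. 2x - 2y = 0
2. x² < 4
Yes

Take x = 0, y = 0. Substituting into each constraint:
  (1) 2(0) - 2(0) = 0 ✓
  (2) x² = (0)² = 0, and 0 < 4 ✓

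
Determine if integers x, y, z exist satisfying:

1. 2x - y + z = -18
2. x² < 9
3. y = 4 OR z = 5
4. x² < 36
Yes

Take x = -1, y = 4, z = -12. Substituting into each constraint:
  (1) 2(-1) + (-4) + (-12) = -18 ✓
  (2) x² = (-1)² = 1, and 1 < 9 ✓
  (3) y = 4, target 4 ✓ (first branch holds)
  (4) x² = (-1)² = 1, and 1 < 36 ✓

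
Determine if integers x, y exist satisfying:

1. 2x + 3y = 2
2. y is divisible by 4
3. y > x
Yes

Take x = -5, y = 4. Substituting into each constraint:
  (1) 2(-5) + 3(4) = 2 ✓
  (2) 4 = 4 × 1, remainder 0 ✓
  (3) 4 > -5 ✓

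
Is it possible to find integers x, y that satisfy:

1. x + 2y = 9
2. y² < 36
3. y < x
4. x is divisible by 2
No

A contradictory subset is {x + 2y = 9, x is divisible by 2}. No integer assignment can satisfy these jointly:

  - x + 2y = 9: is a linear equation tying the variables together
  - x is divisible by 2: restricts x to multiples of 2

Modular obstruction: writing x = 2x', every remaining term of the linear equation is divisible by 2, so the left side is ≡ 0 (mod 2); but the right side 9 ≡ 1 (mod 2). No integers can satisfy it.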